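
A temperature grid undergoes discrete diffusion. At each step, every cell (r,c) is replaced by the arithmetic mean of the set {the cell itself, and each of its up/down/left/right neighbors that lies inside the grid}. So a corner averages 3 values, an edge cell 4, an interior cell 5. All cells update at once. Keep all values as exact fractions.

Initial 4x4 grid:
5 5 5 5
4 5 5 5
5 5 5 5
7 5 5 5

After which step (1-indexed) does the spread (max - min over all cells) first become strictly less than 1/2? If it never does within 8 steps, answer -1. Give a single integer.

Step 1: max=17/3, min=14/3, spread=1
Step 2: max=197/36, min=173/36, spread=2/3
Step 3: max=1147/216, min=2617/540, spread=167/360
  -> spread < 1/2 first at step 3
Step 4: max=169709/32400, min=79267/16200, spread=149/432
Step 5: max=5038883/972000, min=2393281/486000, spread=84107/324000
Step 6: max=150167243/29160000, min=36075167/7290000, spread=78221/388800
Step 7: max=896490811/174960000, min=1809532003/364500000, spread=697886239/4374000000
Step 8: max=133983043559/26244000000, min=217667321581/43740000000, spread=4228313263/32805000000

Answer: 3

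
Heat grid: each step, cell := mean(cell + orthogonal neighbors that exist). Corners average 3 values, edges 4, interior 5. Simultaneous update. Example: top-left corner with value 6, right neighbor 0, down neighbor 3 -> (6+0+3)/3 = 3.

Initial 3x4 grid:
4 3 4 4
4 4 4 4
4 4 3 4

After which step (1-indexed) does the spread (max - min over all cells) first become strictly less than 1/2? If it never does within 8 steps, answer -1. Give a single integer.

Step 1: max=4, min=11/3, spread=1/3
  -> spread < 1/2 first at step 1
Step 2: max=47/12, min=449/120, spread=7/40
Step 3: max=1393/360, min=13673/3600, spread=257/3600
Step 4: max=4619/1200, min=205783/54000, spread=259/6750
Step 5: max=38851/10125, min=6187261/1620000, spread=3211/180000
Step 6: max=37244119/9720000, min=46445803/12150000, spread=437383/48600000
Step 7: max=744322957/194400000, min=11152160933/2916000000, spread=6341711/1458000000
Step 8: max=133930094789/34992000000, min=334636574561/87480000000, spread=125774941/58320000000

Answer: 1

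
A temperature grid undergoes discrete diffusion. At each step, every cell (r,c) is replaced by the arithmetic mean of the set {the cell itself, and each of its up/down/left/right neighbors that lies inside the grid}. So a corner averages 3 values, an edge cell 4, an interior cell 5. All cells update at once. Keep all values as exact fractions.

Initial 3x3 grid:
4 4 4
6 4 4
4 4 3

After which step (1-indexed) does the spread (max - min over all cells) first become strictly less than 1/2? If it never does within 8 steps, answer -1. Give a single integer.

Step 1: max=14/3, min=11/3, spread=1
Step 2: max=547/120, min=67/18, spread=301/360
Step 3: max=4757/1080, min=56423/14400, spread=21011/43200
  -> spread < 1/2 first at step 3
Step 4: max=1864303/432000, min=257209/64800, spread=448729/1296000
Step 5: max=16612373/3888000, min=15708623/3888000, spread=1205/5184
Step 6: max=986742931/233280000, min=948676681/233280000, spread=10151/62208
Step 7: max=58926663557/13996800000, min=57323219807/13996800000, spread=85517/746496
Step 8: max=3519688079779/839808000000, min=3452147673529/839808000000, spread=720431/8957952

Answer: 3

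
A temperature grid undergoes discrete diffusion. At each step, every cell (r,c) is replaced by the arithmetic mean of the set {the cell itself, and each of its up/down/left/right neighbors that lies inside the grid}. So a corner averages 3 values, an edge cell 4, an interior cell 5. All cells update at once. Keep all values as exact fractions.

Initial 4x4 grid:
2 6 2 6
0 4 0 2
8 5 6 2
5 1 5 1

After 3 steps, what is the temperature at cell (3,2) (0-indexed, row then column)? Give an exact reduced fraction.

Answer: 24997/7200

Derivation:
Step 1: cell (3,2) = 13/4
Step 2: cell (3,2) = 811/240
Step 3: cell (3,2) = 24997/7200
Full grid after step 3:
  353/108 11873/3600 11377/3600 6653/2160
  13073/3600 5149/1500 19403/6000 21449/7200
  14537/3600 23383/6000 2011/600 21697/7200
  9313/2160 28669/7200 24997/7200 3293/1080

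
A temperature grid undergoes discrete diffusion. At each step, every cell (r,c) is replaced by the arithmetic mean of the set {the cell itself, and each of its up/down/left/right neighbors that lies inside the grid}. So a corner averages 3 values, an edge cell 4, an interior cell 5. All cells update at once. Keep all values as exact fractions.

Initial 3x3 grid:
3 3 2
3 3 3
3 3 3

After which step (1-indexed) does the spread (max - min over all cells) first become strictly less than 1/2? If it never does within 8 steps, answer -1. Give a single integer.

Step 1: max=3, min=8/3, spread=1/3
  -> spread < 1/2 first at step 1
Step 2: max=3, min=49/18, spread=5/18
Step 3: max=3, min=607/216, spread=41/216
Step 4: max=1069/360, min=36749/12960, spread=347/2592
Step 5: max=10643/3600, min=2225863/777600, spread=2921/31104
Step 6: max=1270517/432000, min=134139461/46656000, spread=24611/373248
Step 7: max=28503259/9720000, min=8079357967/2799360000, spread=207329/4478976
Step 8: max=1516398401/518400000, min=485854847549/167961600000, spread=1746635/53747712

Answer: 1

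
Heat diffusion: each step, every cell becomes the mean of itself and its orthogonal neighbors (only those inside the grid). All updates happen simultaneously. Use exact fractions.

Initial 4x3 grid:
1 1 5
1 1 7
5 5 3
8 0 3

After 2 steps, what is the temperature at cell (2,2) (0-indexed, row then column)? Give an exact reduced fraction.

Step 1: cell (2,2) = 9/2
Step 2: cell (2,2) = 133/40
Full grid after step 2:
  5/3 31/12 31/9
  43/16 69/25 95/24
  833/240 381/100 133/40
  157/36 197/60 7/2

Answer: 133/40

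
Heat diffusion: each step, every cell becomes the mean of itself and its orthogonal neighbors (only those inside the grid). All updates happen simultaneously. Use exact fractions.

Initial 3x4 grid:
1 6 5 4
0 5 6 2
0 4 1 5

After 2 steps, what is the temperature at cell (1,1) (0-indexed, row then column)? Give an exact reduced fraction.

Step 1: cell (1,1) = 21/5
Step 2: cell (1,1) = 13/4
Full grid after step 2:
  97/36 481/120 509/120 79/18
  281/120 13/4 43/10 863/240
  16/9 361/120 389/120 131/36

Answer: 13/4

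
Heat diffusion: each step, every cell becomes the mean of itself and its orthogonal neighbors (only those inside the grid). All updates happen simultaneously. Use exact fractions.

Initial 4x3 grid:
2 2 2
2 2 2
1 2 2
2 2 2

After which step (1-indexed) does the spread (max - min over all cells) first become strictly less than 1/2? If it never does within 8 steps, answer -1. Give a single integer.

Answer: 1

Derivation:
Step 1: max=2, min=5/3, spread=1/3
  -> spread < 1/2 first at step 1
Step 2: max=2, min=209/120, spread=31/120
Step 3: max=2, min=1949/1080, spread=211/1080
Step 4: max=3553/1800, min=199103/108000, spread=14077/108000
Step 5: max=212317/108000, min=1803593/972000, spread=5363/48600
Step 6: max=117131/60000, min=54579191/29160000, spread=93859/1166400
Step 7: max=189063533/97200000, min=3288925519/1749600000, spread=4568723/69984000
Step 8: max=5650381111/2916000000, min=198171564371/104976000000, spread=8387449/167961600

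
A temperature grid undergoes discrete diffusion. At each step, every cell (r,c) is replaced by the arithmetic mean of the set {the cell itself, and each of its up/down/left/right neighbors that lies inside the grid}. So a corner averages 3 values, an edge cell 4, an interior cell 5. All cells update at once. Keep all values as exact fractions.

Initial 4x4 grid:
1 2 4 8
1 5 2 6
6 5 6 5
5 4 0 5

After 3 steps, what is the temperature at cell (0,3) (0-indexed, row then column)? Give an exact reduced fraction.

Answer: 3557/720

Derivation:
Step 1: cell (0,3) = 6
Step 2: cell (0,3) = 61/12
Step 3: cell (0,3) = 3557/720
Full grid after step 3:
  599/216 6107/1800 2461/600 3557/720
  12349/3600 10561/3000 8867/2000 11359/2400
  4663/1200 1683/400 6149/1500 33269/7200
  1043/240 9641/2400 29939/7200 2189/540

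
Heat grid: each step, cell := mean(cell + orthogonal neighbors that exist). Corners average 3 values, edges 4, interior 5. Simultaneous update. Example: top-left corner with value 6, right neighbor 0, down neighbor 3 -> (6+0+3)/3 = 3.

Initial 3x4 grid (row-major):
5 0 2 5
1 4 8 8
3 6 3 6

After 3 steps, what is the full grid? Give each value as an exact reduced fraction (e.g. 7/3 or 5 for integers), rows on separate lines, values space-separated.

After step 1:
  2 11/4 15/4 5
  13/4 19/5 5 27/4
  10/3 4 23/4 17/3
After step 2:
  8/3 123/40 33/8 31/6
  743/240 94/25 501/100 269/48
  127/36 1013/240 245/48 109/18
After step 3:
  707/240 511/150 5213/1200 715/144
  46981/14400 11497/3000 7081/1500 78611/14400
  488/135 29903/7200 36703/7200 1207/216

Answer: 707/240 511/150 5213/1200 715/144
46981/14400 11497/3000 7081/1500 78611/14400
488/135 29903/7200 36703/7200 1207/216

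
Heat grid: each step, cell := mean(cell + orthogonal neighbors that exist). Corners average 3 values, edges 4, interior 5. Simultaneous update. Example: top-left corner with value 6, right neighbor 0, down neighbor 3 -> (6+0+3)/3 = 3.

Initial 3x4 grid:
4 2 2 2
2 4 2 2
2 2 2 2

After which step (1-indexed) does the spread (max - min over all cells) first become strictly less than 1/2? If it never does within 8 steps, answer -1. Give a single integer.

Step 1: max=3, min=2, spread=1
Step 2: max=26/9, min=2, spread=8/9
Step 3: max=9509/3600, min=413/200, spread=83/144
Step 4: max=85169/32400, min=7591/3600, spread=337/648
Step 5: max=4948021/1944000, min=519551/240000, spread=7396579/19440000
  -> spread < 1/2 first at step 5
Step 6: max=293582039/116640000, min=14183273/6480000, spread=61253/186624
Step 7: max=17346341401/6998400000, min=863878057/388800000, spread=14372291/55987200
Step 8: max=1031542572059/419904000000, min=52291492163/23328000000, spread=144473141/671846400

Answer: 5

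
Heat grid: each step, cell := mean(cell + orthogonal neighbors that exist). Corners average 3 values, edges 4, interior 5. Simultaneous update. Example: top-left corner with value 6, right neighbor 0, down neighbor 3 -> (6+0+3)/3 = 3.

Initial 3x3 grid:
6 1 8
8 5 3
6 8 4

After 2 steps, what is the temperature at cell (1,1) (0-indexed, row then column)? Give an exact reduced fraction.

Step 1: cell (1,1) = 5
Step 2: cell (1,1) = 27/5
Full grid after step 2:
  65/12 19/4 14/3
  283/48 27/5 19/4
  58/9 277/48 21/4

Answer: 27/5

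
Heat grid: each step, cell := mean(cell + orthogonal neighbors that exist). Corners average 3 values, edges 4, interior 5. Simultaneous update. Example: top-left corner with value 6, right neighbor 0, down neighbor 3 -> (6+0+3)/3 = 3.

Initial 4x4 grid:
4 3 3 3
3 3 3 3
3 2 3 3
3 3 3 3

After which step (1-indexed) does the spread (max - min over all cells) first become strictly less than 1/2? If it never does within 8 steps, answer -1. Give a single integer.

Answer: 2

Derivation:
Step 1: max=10/3, min=11/4, spread=7/12
Step 2: max=59/18, min=139/50, spread=112/225
  -> spread < 1/2 first at step 2
Step 3: max=6773/2160, min=6833/2400, spread=6233/21600
Step 4: max=201311/64800, min=62183/21600, spread=7381/32400
Step 5: max=5951981/1944000, min=6252041/2160000, spread=3251441/19440000
Step 6: max=35513263/11664000, min=56605691/19440000, spread=3874621/29160000
Step 7: max=5294012993/1749600000, min=5677550633/1944000000, spread=1842174233/17496000000
Step 8: max=158276390771/52488000000, min=170910276347/58320000000, spread=44571420587/524880000000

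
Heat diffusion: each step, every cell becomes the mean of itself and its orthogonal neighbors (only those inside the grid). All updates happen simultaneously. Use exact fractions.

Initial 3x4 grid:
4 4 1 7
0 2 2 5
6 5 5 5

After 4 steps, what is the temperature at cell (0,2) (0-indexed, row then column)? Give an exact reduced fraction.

Answer: 770447/216000

Derivation:
Step 1: cell (0,2) = 7/2
Step 2: cell (0,2) = 163/48
Step 3: cell (0,2) = 25361/7200
Step 4: cell (0,2) = 770447/216000
Full grid after step 4:
  197041/64800 688807/216000 770447/216000 503887/129600
  692687/216000 38141/11250 1351987/360000 3509033/864000
  223891/64800 784807/216000 285649/72000 181729/43200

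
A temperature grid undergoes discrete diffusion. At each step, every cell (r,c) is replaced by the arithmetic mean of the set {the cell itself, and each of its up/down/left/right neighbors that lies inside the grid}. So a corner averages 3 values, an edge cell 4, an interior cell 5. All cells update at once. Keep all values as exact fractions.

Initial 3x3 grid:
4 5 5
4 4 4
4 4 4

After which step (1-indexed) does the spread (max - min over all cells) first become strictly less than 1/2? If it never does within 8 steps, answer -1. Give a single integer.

Answer: 2

Derivation:
Step 1: max=14/3, min=4, spread=2/3
Step 2: max=161/36, min=4, spread=17/36
  -> spread < 1/2 first at step 2
Step 3: max=9487/2160, min=731/180, spread=143/432
Step 4: max=561149/129600, min=11063/2700, spread=1205/5184
Step 5: max=33403303/7776000, min=297541/72000, spread=10151/62208
Step 6: max=1991909141/466560000, min=80769209/19440000, spread=85517/746496
Step 7: max=119046790927/27993600000, min=9732953671/2332800000, spread=720431/8957952
Step 8: max=7122078194669/1679616000000, min=24400161863/5832000000, spread=6069221/107495424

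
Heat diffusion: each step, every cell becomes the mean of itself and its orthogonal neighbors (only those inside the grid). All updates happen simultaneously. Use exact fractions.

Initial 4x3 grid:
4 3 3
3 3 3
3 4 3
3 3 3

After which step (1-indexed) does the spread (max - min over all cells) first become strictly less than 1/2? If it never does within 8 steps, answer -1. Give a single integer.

Step 1: max=10/3, min=3, spread=1/3
  -> spread < 1/2 first at step 1
Step 2: max=59/18, min=37/12, spread=7/36
Step 3: max=7007/2160, min=7493/2400, spread=2633/21600
Step 4: max=347479/108000, min=226261/72000, spread=647/8640
Step 5: max=24942617/7776000, min=8162539/2592000, spread=455/7776
Step 6: max=1491304603/466560000, min=490899101/155520000, spread=186073/4665600
Step 7: max=89341637177/27993600000, min=29475018559/9331200000, spread=1833163/55987200
Step 8: max=5352223033243/1679616000000, min=1770606609581/559872000000, spread=80806409/3359232000

Answer: 1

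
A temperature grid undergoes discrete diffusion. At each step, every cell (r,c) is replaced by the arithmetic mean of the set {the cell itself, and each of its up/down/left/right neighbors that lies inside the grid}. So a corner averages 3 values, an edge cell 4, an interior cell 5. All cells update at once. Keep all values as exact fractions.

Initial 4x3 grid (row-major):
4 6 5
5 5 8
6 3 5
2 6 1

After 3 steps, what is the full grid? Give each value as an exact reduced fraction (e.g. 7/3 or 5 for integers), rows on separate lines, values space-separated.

Answer: 917/180 9611/1800 2981/540
1481/300 7583/1500 18997/3600
7981/1800 6943/1500 5479/1200
229/54 7261/1800 38/9

Derivation:
After step 1:
  5 5 19/3
  5 27/5 23/4
  4 5 17/4
  14/3 3 4
After step 2:
  5 163/30 205/36
  97/20 523/100 163/30
  14/3 433/100 19/4
  35/9 25/6 15/4
After step 3:
  917/180 9611/1800 2981/540
  1481/300 7583/1500 18997/3600
  7981/1800 6943/1500 5479/1200
  229/54 7261/1800 38/9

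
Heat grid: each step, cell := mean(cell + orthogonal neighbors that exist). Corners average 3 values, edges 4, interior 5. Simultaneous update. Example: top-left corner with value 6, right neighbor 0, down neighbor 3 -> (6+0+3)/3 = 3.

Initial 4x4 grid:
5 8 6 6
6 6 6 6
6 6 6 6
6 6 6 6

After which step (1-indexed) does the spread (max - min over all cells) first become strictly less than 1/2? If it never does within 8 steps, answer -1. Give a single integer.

Step 1: max=13/2, min=23/4, spread=3/4
Step 2: max=1529/240, min=95/16, spread=13/30
  -> spread < 1/2 first at step 2
Step 3: max=4981/800, min=287/48, spread=593/2400
Step 4: max=1338167/216000, min=6, spread=42167/216000
Step 5: max=1477099/240000, min=1298867/216000, spread=305221/2160000
Step 6: max=1194569729/194400000, min=812987/135000, spread=23868449/194400000
Step 7: max=5361298927/874800000, min=65129057/10800000, spread=8584531/87480000
Step 8: max=1071049888517/174960000000, min=293475541/48600000, spread=14537940917/174960000000

Answer: 2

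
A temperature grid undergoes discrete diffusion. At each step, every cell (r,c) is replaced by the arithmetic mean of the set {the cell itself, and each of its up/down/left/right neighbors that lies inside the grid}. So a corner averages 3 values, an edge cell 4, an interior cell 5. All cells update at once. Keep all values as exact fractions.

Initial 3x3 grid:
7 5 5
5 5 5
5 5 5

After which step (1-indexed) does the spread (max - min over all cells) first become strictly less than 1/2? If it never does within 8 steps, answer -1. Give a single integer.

Answer: 3

Derivation:
Step 1: max=17/3, min=5, spread=2/3
Step 2: max=50/9, min=5, spread=5/9
Step 3: max=581/108, min=5, spread=41/108
  -> spread < 1/2 first at step 3
Step 4: max=34531/6480, min=911/180, spread=347/1296
Step 5: max=2050937/388800, min=9157/1800, spread=2921/15552
Step 6: max=122468539/23328000, min=1105483/216000, spread=24611/186624
Step 7: max=7317122033/1399680000, min=24956741/4860000, spread=207329/2239488
Step 8: max=437933952451/83980800000, min=1334801599/259200000, spread=1746635/26873856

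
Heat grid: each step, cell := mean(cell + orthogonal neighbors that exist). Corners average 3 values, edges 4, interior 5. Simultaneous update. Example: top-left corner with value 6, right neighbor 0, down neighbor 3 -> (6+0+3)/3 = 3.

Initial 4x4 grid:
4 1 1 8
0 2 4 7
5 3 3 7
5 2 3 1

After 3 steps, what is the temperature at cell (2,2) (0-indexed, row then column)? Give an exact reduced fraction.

Answer: 11021/3000

Derivation:
Step 1: cell (2,2) = 4
Step 2: cell (2,2) = 343/100
Step 3: cell (2,2) = 11021/3000
Full grid after step 3:
  493/216 9557/3600 13357/3600 4897/1080
  587/225 8591/3000 11059/3000 4183/900
  46/15 3107/1000 11021/3000 3713/900
  79/24 781/240 11987/3600 823/216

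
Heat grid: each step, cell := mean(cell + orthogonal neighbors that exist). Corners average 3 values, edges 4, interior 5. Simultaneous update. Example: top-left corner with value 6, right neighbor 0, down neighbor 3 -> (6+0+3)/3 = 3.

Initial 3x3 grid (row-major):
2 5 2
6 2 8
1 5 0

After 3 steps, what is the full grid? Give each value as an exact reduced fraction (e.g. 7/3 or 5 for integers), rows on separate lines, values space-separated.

Answer: 4201/1080 51559/14400 983/240
48259/14400 11879/3000 3199/900
2609/720 5873/1800 512/135

Derivation:
After step 1:
  13/3 11/4 5
  11/4 26/5 3
  4 2 13/3
After step 2:
  59/18 1037/240 43/12
  977/240 157/50 263/60
  35/12 233/60 28/9
After step 3:
  4201/1080 51559/14400 983/240
  48259/14400 11879/3000 3199/900
  2609/720 5873/1800 512/135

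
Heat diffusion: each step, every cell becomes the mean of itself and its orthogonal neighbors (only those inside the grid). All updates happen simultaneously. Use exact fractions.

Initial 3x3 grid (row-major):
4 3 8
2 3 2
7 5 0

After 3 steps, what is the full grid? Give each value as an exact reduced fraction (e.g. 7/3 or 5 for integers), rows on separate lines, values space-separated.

After step 1:
  3 9/2 13/3
  4 3 13/4
  14/3 15/4 7/3
After step 2:
  23/6 89/24 145/36
  11/3 37/10 155/48
  149/36 55/16 28/9
After step 3:
  269/72 5497/1440 1579/432
  2761/720 2129/600 10129/2880
  1619/432 1151/320 88/27

Answer: 269/72 5497/1440 1579/432
2761/720 2129/600 10129/2880
1619/432 1151/320 88/27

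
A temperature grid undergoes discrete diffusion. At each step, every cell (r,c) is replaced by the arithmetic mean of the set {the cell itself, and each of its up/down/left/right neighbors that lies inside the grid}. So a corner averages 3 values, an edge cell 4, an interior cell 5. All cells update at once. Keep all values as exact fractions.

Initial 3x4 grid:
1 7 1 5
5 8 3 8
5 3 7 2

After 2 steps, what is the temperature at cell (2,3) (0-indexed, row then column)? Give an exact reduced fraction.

Step 1: cell (2,3) = 17/3
Step 2: cell (2,3) = 167/36
Full grid after step 2:
  40/9 1067/240 1099/240 79/18
  1117/240 507/100 457/100 607/120
  89/18 571/120 617/120 167/36

Answer: 167/36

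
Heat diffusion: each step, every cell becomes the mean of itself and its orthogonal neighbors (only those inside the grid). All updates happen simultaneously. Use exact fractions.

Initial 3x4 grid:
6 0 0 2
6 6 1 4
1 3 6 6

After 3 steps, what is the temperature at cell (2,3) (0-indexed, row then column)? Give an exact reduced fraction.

Step 1: cell (2,3) = 16/3
Step 2: cell (2,3) = 151/36
Step 3: cell (2,3) = 8549/2160
Full grid after step 3:
  419/120 7567/2400 1989/800 467/180
  55567/14400 10069/3000 4967/1500 45397/14400
  8267/2160 13963/3600 6719/1800 8549/2160

Answer: 8549/2160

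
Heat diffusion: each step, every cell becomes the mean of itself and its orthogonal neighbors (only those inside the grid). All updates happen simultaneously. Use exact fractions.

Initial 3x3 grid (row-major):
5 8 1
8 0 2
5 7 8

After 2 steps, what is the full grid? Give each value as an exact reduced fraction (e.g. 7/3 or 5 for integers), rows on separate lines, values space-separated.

After step 1:
  7 7/2 11/3
  9/2 5 11/4
  20/3 5 17/3
After step 2:
  5 115/24 119/36
  139/24 83/20 205/48
  97/18 67/12 161/36

Answer: 5 115/24 119/36
139/24 83/20 205/48
97/18 67/12 161/36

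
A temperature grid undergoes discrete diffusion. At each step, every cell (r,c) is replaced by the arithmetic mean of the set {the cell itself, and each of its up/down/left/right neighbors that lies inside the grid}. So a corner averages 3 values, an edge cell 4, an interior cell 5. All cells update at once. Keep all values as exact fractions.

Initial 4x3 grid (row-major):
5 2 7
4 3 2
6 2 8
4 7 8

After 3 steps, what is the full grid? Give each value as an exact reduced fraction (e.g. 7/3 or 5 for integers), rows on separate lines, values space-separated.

After step 1:
  11/3 17/4 11/3
  9/2 13/5 5
  4 26/5 5
  17/3 21/4 23/3
After step 2:
  149/36 851/240 155/36
  443/120 431/100 61/15
  581/120 441/100 343/60
  179/36 1427/240 215/36
After step 3:
  8191/2160 58681/14400 8581/2160
  3821/900 24029/6000 16559/3600
  4031/900 30269/6000 18149/3600
  11347/2160 76681/14400 12697/2160

Answer: 8191/2160 58681/14400 8581/2160
3821/900 24029/6000 16559/3600
4031/900 30269/6000 18149/3600
11347/2160 76681/14400 12697/2160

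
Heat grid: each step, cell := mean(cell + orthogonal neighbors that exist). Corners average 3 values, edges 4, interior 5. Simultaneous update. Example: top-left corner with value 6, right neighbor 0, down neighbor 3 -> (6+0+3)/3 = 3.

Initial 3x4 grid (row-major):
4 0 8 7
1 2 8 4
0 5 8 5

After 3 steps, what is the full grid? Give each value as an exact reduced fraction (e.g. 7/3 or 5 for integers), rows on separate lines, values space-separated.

After step 1:
  5/3 7/2 23/4 19/3
  7/4 16/5 6 6
  2 15/4 13/2 17/3
After step 2:
  83/36 847/240 259/48 217/36
  517/240 91/25 549/100 6
  5/2 309/80 263/48 109/18
After step 3:
  719/270 26767/7200 36797/7200 2509/432
  38159/14400 22411/6000 5201/1000 442/75
  511/180 9289/2400 37597/7200 2525/432

Answer: 719/270 26767/7200 36797/7200 2509/432
38159/14400 22411/6000 5201/1000 442/75
511/180 9289/2400 37597/7200 2525/432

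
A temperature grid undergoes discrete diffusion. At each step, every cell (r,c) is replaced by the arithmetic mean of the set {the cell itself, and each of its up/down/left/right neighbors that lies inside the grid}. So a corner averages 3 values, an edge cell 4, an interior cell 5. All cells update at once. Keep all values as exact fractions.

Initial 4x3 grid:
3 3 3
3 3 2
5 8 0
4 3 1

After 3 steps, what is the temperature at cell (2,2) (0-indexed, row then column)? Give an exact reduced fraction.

Answer: 21311/7200

Derivation:
Step 1: cell (2,2) = 11/4
Step 2: cell (2,2) = 593/240
Step 3: cell (2,2) = 21311/7200
Full grid after step 3:
  1213/360 10853/3600 6103/2160
  2143/600 20203/6000 19891/7200
  4831/1200 20303/6000 21311/7200
  1403/360 12763/3600 6083/2160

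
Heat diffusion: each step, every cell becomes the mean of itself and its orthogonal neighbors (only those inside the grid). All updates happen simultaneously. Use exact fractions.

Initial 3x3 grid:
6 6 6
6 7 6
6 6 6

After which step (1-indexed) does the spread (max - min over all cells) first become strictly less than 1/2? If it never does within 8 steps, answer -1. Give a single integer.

Step 1: max=25/4, min=6, spread=1/4
  -> spread < 1/2 first at step 1
Step 2: max=156/25, min=489/80, spread=51/400
Step 3: max=29623/4800, min=2207/360, spread=589/14400
Step 4: max=184943/30000, min=1769081/288000, spread=31859/1440000
Step 5: max=106371607/17280000, min=11064721/1800000, spread=751427/86400000
Step 6: max=664634687/108000000, min=6375863129/1036800000, spread=23149331/5184000000
Step 7: max=382730654263/62208000000, min=39854931889/6480000000, spread=616540643/311040000000
Step 8: max=2391912453983/388800000000, min=22958812008761/3732480000000, spread=17737747379/18662400000000

Answer: 1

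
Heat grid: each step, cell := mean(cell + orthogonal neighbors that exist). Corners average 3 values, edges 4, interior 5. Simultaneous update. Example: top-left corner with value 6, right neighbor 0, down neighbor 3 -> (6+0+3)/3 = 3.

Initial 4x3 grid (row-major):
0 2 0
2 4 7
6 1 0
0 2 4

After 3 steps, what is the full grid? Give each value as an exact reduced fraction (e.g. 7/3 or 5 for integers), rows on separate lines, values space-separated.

Answer: 4787/2160 16613/7200 613/240
17333/7200 7717/3000 6361/2400
17743/7200 15169/6000 2077/800
1279/540 33431/14400 851/360

Derivation:
After step 1:
  4/3 3/2 3
  3 16/5 11/4
  9/4 13/5 3
  8/3 7/4 2
After step 2:
  35/18 271/120 29/12
  587/240 261/100 239/80
  631/240 64/25 207/80
  20/9 541/240 9/4
After step 3:
  4787/2160 16613/7200 613/240
  17333/7200 7717/3000 6361/2400
  17743/7200 15169/6000 2077/800
  1279/540 33431/14400 851/360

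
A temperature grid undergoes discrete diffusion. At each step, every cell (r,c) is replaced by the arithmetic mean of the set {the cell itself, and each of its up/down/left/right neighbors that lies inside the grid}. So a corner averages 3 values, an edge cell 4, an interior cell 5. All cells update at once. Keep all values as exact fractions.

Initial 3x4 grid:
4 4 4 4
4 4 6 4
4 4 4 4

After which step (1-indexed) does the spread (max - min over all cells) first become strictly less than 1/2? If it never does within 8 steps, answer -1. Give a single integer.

Step 1: max=9/2, min=4, spread=1/2
Step 2: max=223/50, min=4, spread=23/50
  -> spread < 1/2 first at step 2
Step 3: max=10411/2400, min=813/200, spread=131/480
Step 4: max=92951/21600, min=14791/3600, spread=841/4320
Step 5: max=37102051/8640000, min=2973373/720000, spread=56863/345600
Step 6: max=332574341/77760000, min=26909543/6480000, spread=386393/3110400
Step 7: max=132809723131/31104000000, min=10788358813/2592000000, spread=26795339/248832000
Step 8: max=7948775714129/1866240000000, min=649166149667/155520000000, spread=254051069/2985984000

Answer: 2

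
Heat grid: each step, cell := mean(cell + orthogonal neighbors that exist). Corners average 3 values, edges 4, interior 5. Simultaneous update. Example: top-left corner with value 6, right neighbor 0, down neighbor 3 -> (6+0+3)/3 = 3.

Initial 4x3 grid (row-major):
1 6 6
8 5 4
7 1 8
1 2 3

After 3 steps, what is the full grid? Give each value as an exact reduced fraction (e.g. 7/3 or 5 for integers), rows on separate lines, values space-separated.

After step 1:
  5 9/2 16/3
  21/4 24/5 23/4
  17/4 23/5 4
  10/3 7/4 13/3
After step 2:
  59/12 589/120 187/36
  193/40 249/50 1193/240
  523/120 97/25 1121/240
  28/9 841/240 121/36
After step 3:
  293/60 35999/7200 10853/2160
  477/100 28277/6000 35669/7200
  14557/3600 3209/750 30389/7200
  7901/2160 49883/14400 4153/1080

Answer: 293/60 35999/7200 10853/2160
477/100 28277/6000 35669/7200
14557/3600 3209/750 30389/7200
7901/2160 49883/14400 4153/1080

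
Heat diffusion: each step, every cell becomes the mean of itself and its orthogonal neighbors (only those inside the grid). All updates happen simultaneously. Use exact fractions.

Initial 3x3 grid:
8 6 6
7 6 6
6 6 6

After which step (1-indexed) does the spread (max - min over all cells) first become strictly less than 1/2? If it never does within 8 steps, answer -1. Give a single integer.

Step 1: max=7, min=6, spread=1
Step 2: max=27/4, min=6, spread=3/4
Step 3: max=4739/720, min=1091/180, spread=25/48
Step 4: max=280553/43200, min=33091/5400, spread=211/576
  -> spread < 1/2 first at step 4
Step 5: max=5558297/864000, min=49409/8000, spread=1777/6912
Step 6: max=994438177/155520000, min=15099493/2430000, spread=14971/82944
Step 7: max=59407070419/9331200000, min=14556171511/2332800000, spread=126121/995328
Step 8: max=1184623302131/186624000000, min=146002719407/23328000000, spread=1062499/11943936

Answer: 4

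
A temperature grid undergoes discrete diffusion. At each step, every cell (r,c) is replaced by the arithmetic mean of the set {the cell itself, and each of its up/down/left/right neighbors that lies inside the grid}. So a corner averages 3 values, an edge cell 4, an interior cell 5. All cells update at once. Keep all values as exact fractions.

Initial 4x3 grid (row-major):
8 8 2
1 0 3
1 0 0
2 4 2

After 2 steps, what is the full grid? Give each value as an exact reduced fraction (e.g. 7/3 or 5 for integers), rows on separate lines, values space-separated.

Answer: 38/9 169/40 121/36
347/120 233/100 277/120
41/24 153/100 11/8
16/9 11/6 7/4

Derivation:
After step 1:
  17/3 9/2 13/3
  5/2 12/5 5/4
  1 1 5/4
  7/3 2 2
After step 2:
  38/9 169/40 121/36
  347/120 233/100 277/120
  41/24 153/100 11/8
  16/9 11/6 7/4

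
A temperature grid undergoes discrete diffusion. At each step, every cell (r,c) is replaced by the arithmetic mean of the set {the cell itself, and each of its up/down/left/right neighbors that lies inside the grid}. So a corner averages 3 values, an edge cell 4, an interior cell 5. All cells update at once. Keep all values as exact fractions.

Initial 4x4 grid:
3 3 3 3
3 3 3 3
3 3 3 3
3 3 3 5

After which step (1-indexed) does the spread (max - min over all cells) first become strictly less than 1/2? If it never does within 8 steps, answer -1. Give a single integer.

Answer: 3

Derivation:
Step 1: max=11/3, min=3, spread=2/3
Step 2: max=32/9, min=3, spread=5/9
Step 3: max=365/108, min=3, spread=41/108
  -> spread < 1/2 first at step 3
Step 4: max=10763/3240, min=3, spread=1043/3240
Step 5: max=317153/97200, min=3, spread=25553/97200
Step 6: max=9419459/2916000, min=27079/9000, spread=645863/2916000
Step 7: max=280081691/87480000, min=180971/60000, spread=16225973/87480000
Step 8: max=8350677983/2624400000, min=81701/27000, spread=409340783/2624400000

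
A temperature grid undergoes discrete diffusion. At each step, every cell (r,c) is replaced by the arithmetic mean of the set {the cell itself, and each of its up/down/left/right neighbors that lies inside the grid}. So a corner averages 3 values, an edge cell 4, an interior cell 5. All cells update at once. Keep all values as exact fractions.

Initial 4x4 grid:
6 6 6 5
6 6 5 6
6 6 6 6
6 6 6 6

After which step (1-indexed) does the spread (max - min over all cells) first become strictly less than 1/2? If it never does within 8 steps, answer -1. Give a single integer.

Step 1: max=6, min=11/2, spread=1/2
Step 2: max=6, min=50/9, spread=4/9
  -> spread < 1/2 first at step 2
Step 3: max=6, min=3067/540, spread=173/540
Step 4: max=3587/600, min=23059/4050, spread=4613/16200
Step 5: max=107531/18000, min=1394807/243000, spread=113723/486000
Step 6: max=643477/108000, min=41989931/7290000, spread=2889533/14580000
Step 7: max=19276717/3240000, min=632431063/109350000, spread=72632543/437400000
Step 8: max=2886002657/486000000, min=38044305743/6561000000, spread=1833460253/13122000000

Answer: 2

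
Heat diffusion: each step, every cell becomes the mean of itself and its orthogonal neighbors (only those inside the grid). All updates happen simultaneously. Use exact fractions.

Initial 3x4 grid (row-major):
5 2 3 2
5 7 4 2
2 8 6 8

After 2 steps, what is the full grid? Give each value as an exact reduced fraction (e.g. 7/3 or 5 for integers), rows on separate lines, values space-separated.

After step 1:
  4 17/4 11/4 7/3
  19/4 26/5 22/5 4
  5 23/4 13/2 16/3
After step 2:
  13/3 81/20 103/30 109/36
  379/80 487/100 457/100 241/60
  31/6 449/80 1319/240 95/18

Answer: 13/3 81/20 103/30 109/36
379/80 487/100 457/100 241/60
31/6 449/80 1319/240 95/18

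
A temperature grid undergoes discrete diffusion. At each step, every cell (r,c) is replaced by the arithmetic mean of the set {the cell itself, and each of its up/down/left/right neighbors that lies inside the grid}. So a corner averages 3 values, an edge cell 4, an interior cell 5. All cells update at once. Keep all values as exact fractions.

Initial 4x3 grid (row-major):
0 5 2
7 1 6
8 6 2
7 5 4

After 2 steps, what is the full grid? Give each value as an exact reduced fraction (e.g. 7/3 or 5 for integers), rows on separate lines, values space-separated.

After step 1:
  4 2 13/3
  4 5 11/4
  7 22/5 9/2
  20/3 11/2 11/3
After step 2:
  10/3 23/6 109/36
  5 363/100 199/48
  331/60 132/25 919/240
  115/18 607/120 41/9

Answer: 10/3 23/6 109/36
5 363/100 199/48
331/60 132/25 919/240
115/18 607/120 41/9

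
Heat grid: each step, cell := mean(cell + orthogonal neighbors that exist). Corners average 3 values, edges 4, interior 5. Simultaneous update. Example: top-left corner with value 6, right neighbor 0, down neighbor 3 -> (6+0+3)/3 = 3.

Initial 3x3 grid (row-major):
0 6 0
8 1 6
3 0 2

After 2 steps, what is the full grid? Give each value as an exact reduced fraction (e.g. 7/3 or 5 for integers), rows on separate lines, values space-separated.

Answer: 113/36 877/240 8/3
233/60 127/50 787/240
49/18 361/120 77/36

Derivation:
After step 1:
  14/3 7/4 4
  3 21/5 9/4
  11/3 3/2 8/3
After step 2:
  113/36 877/240 8/3
  233/60 127/50 787/240
  49/18 361/120 77/36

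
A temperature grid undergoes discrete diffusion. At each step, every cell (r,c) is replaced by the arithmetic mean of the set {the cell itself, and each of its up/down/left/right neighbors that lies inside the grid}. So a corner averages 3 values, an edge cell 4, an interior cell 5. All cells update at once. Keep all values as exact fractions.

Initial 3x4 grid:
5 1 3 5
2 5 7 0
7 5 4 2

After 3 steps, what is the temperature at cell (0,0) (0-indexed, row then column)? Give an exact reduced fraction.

Step 1: cell (0,0) = 8/3
Step 2: cell (0,0) = 131/36
Step 3: cell (0,0) = 1613/432
Full grid after step 3:
  1613/432 13439/3600 809/225 1777/540
  60511/14400 1529/375 22309/6000 24613/7200
  973/216 31753/7200 3157/800 817/240

Answer: 1613/432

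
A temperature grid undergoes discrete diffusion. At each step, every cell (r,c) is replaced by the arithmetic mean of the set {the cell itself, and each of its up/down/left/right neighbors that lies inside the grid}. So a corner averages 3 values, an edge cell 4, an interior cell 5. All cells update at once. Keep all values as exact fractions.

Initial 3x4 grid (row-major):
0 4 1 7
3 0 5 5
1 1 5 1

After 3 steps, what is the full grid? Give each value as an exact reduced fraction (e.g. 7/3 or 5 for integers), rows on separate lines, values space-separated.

Answer: 2173/1080 8419/3600 3091/900 1039/270
343/200 4893/2000 6223/2000 9311/2400
4051/2160 15463/7200 22303/7200 7597/2160

Derivation:
After step 1:
  7/3 5/4 17/4 13/3
  1 13/5 16/5 9/2
  5/3 7/4 3 11/3
After step 2:
  55/36 313/120 391/120 157/36
  19/10 49/25 351/100 157/40
  53/36 541/240 697/240 67/18
After step 3:
  2173/1080 8419/3600 3091/900 1039/270
  343/200 4893/2000 6223/2000 9311/2400
  4051/2160 15463/7200 22303/7200 7597/2160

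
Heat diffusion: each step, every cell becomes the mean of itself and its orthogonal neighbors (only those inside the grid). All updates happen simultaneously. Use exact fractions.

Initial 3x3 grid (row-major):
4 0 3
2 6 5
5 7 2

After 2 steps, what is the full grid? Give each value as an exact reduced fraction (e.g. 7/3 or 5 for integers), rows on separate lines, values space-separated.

After step 1:
  2 13/4 8/3
  17/4 4 4
  14/3 5 14/3
After step 2:
  19/6 143/48 119/36
  179/48 41/10 23/6
  167/36 55/12 41/9

Answer: 19/6 143/48 119/36
179/48 41/10 23/6
167/36 55/12 41/9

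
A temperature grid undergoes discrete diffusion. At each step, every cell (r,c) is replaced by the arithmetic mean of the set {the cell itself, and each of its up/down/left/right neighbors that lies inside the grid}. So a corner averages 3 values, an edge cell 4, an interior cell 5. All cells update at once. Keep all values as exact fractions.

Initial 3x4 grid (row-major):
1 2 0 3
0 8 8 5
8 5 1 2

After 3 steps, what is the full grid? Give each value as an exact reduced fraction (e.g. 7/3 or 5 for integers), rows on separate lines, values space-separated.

After step 1:
  1 11/4 13/4 8/3
  17/4 23/5 22/5 9/2
  13/3 11/2 4 8/3
After step 2:
  8/3 29/10 49/15 125/36
  851/240 43/10 83/20 427/120
  169/36 553/120 497/120 67/18
After step 3:
  243/80 197/60 1241/360 3707/1080
  10949/2880 4681/1200 233/60 1073/288
  9251/2160 1597/360 187/45 514/135

Answer: 243/80 197/60 1241/360 3707/1080
10949/2880 4681/1200 233/60 1073/288
9251/2160 1597/360 187/45 514/135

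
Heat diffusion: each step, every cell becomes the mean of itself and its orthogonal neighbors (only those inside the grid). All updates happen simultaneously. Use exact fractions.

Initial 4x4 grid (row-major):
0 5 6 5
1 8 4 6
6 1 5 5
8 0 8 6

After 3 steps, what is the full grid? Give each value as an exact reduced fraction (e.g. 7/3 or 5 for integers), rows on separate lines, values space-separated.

After step 1:
  2 19/4 5 17/3
  15/4 19/5 29/5 5
  4 4 23/5 11/2
  14/3 17/4 19/4 19/3
After step 2:
  7/2 311/80 1273/240 47/9
  271/80 221/50 121/25 659/120
  197/48 413/100 493/100 643/120
  155/36 53/12 299/60 199/36
After step 3:
  431/120 10267/2400 34657/7200 11533/2160
  9247/2400 4133/1000 29983/6000 18821/3600
  28669/7200 26401/6000 2909/600 19177/3600
  1847/432 4013/900 1117/225 5713/1080

Answer: 431/120 10267/2400 34657/7200 11533/2160
9247/2400 4133/1000 29983/6000 18821/3600
28669/7200 26401/6000 2909/600 19177/3600
1847/432 4013/900 1117/225 5713/1080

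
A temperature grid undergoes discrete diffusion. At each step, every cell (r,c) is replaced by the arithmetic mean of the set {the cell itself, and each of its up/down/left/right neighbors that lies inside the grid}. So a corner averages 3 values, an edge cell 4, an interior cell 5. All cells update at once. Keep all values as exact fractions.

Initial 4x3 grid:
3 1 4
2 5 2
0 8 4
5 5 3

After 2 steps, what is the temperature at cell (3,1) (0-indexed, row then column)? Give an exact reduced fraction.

Answer: 1019/240

Derivation:
Step 1: cell (3,1) = 21/4
Step 2: cell (3,1) = 1019/240
Full grid after step 2:
  31/12 671/240 28/9
  237/80 7/2 209/60
  839/240 17/4 41/10
  37/9 1019/240 9/2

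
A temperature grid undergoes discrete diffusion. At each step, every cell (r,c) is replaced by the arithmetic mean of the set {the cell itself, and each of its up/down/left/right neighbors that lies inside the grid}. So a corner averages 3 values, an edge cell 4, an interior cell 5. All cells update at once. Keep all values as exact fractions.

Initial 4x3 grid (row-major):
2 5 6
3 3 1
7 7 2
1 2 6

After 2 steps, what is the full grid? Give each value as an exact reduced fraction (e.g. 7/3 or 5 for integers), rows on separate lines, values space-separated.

Answer: 133/36 227/60 11/3
923/240 15/4 37/10
947/240 41/10 109/30
71/18 223/60 34/9

Derivation:
After step 1:
  10/3 4 4
  15/4 19/5 3
  9/2 21/5 4
  10/3 4 10/3
After step 2:
  133/36 227/60 11/3
  923/240 15/4 37/10
  947/240 41/10 109/30
  71/18 223/60 34/9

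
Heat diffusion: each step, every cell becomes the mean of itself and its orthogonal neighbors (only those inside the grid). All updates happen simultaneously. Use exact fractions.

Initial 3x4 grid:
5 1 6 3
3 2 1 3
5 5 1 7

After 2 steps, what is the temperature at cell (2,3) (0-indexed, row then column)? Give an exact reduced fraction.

Step 1: cell (2,3) = 11/3
Step 2: cell (2,3) = 32/9
Full grid after step 2:
  41/12 233/80 257/80 41/12
  809/240 31/10 59/20 413/120
  34/9 809/240 781/240 32/9

Answer: 32/9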